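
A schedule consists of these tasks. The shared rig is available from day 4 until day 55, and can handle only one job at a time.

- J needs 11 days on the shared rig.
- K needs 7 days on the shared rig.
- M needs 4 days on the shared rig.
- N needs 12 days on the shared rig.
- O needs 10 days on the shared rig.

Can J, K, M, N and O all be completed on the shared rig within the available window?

The shared rig window is 55 − 4 = 51 days.
Running back to back, the jobs need 11 + 7 + 4 + 12 + 10 = 44 days on the shared rig.
Since 44 ≤ 51, they fit within the window.

Yes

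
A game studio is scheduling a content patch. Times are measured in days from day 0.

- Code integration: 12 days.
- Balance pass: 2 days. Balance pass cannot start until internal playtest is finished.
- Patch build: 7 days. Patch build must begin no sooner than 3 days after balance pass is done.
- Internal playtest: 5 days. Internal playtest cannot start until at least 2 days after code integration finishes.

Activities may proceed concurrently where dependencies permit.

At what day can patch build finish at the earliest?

31

Code integration has no prerequisites, so it starts at day 0 and finishes at day 12.
After code integration (finishes day 12, plus 2-day gap → day 14), internal playtest can start at day 14 and finishes at day 19.
Balance pass waits on internal playtest (finishes day 19), so it starts at day 19 and finishes at 19 + 2 = day 21.
Patch build waits on balance pass (finishes day 21, plus 3-day gap → day 24), so it starts at day 24 and finishes at 24 + 7 = day 31.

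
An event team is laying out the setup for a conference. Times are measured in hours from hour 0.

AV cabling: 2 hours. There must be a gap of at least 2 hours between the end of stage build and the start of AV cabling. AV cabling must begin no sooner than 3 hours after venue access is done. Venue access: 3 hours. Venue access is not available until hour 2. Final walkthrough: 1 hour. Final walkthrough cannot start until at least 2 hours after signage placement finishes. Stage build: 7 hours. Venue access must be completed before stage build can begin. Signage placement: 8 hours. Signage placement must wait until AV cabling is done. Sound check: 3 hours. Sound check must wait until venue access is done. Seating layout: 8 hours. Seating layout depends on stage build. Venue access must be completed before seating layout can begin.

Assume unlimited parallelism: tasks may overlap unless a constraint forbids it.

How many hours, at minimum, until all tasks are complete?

After its own release at hour 2, venue access can start at hour 2 and finishes at hour 5.
Sound check cannot begin until venue access (finishes hour 5). It runs from hour 5 to 5 + 3 = hour 8.
After venue access (finishes hour 5), stage build can start at hour 5 and finishes at hour 12.
For seating layout: stage build (finishes hour 12); venue access (finishes hour 5). Taking the maximum gives a start of hour 12, and it finishes at 12 + 8 = hour 20.
For AV cabling: stage build (finishes hour 12, plus 2-hour gap → hour 14); venue access (finishes hour 5, plus 3-hour gap → hour 8). Taking the maximum gives a start of hour 14, and it finishes at 14 + 2 = hour 16.
Signage placement waits on AV cabling (finishes hour 16), so it starts at hour 16 and finishes at 16 + 8 = hour 24.
Final walkthrough cannot begin until signage placement (finishes hour 24, plus 2-hour gap → hour 26). It runs from hour 26 to 26 + 1 = hour 27.
All tasks are finished once the last one completes. Finish times: Venue access at 5, Stage build at 12, AV cabling at 16, Seating layout at 20, Signage placement at 24, Sound check at 8, Final walkthrough at 27. The latest is hour 27.

27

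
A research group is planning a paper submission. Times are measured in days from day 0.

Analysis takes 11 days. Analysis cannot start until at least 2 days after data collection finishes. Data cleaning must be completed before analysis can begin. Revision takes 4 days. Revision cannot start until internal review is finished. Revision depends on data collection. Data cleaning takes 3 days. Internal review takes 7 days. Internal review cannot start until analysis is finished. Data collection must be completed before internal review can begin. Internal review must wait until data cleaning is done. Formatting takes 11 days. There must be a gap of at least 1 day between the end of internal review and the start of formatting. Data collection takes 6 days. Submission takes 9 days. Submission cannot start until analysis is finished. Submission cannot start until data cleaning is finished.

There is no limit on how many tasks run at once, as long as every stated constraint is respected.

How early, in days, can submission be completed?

28

Nothing blocks data cleaning, so it runs from day 0 to day 3.
Data collection can start immediately at day 0; it finishes at day 6.
For analysis: data collection (finishes day 6, plus 2-day gap → day 8); data cleaning (finishes day 3). Taking the maximum gives a start of day 8, and it finishes at 8 + 11 = day 19.
Submission cannot start until analysis (finishes day 19); data cleaning (finishes day 3). The controlling bound is day 19, so submission finishes at 19 + 9 = day 28.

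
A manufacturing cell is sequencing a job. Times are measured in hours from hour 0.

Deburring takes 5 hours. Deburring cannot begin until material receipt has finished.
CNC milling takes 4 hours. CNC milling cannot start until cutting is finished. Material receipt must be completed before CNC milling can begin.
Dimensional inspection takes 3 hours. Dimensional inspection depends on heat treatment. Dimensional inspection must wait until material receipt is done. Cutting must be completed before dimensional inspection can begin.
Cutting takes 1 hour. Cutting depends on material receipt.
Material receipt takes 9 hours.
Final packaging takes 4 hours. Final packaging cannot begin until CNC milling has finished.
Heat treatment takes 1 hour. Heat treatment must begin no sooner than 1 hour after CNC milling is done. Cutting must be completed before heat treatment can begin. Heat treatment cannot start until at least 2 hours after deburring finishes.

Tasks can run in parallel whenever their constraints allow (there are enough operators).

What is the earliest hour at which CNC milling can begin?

Nothing blocks material receipt, so it runs from hour 0 to hour 9.
Cutting cannot begin until material receipt (finishes hour 9). It runs from hour 9 to 9 + 1 = hour 10.
CNC milling waits on cutting (finishes hour 10); material receipt (finishes hour 9). The latest of these is hour 10, which is the earliest CNC milling can start.

10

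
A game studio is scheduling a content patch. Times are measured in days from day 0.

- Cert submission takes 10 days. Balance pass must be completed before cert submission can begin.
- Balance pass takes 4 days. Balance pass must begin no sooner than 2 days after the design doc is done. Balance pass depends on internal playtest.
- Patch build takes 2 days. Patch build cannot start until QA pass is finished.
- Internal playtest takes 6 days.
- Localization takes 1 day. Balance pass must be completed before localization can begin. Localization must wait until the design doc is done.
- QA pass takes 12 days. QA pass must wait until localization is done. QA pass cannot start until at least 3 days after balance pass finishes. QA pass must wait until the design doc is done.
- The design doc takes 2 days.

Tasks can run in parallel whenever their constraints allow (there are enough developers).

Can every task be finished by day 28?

Internal playtest has no prerequisites, so it starts at day 0 and finishes at day 6.
Nothing blocks the design doc, so it runs from day 0 to day 2.
For balance pass: the design doc (finishes day 2, plus 2-day gap → day 4); internal playtest (finishes day 6). Taking the maximum gives a start of day 6, and it finishes at 6 + 4 = day 10.
After balance pass (finishes day 10), cert submission can start at day 10 and finishes at day 20.
Localization has to wait for balance pass (finishes day 10); the design doc (finishes day 2). The latest of these is day 10, so localization runs day 10 to 10 + 1 = day 11.
QA pass needs all of localization (finishes day 11); balance pass (finishes day 10, plus 3-day gap → day 13); the design doc (finishes day 2). That puts its earliest start at day 13; it finishes at 13 + 12 = day 25.
After QA pass (finishes day 25), patch build can start at day 25 and finishes at day 27.
Every task is finished by day 27, which is no later than the deadline of 28, so the schedule is feasible.

Yes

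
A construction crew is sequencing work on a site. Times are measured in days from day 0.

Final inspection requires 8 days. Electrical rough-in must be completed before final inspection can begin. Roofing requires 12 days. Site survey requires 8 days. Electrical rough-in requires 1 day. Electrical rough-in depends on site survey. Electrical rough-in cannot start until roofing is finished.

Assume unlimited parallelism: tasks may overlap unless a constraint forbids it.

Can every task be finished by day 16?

Roofing can start immediately at day 0; it finishes at day 12.
Site survey can start immediately at day 0; it finishes at day 8.
Electrical rough-in has to wait for site survey (finishes day 8); roofing (finishes day 12). The latest of these is day 12, so electrical rough-in runs day 12 to 12 + 1 = day 13.
Final inspection waits on electrical rough-in (finishes day 13), so it starts at day 13 and finishes at 13 + 8 = day 21.
The earliest everything can be done is day 21, which is after the deadline of 16, so it is not possible.

No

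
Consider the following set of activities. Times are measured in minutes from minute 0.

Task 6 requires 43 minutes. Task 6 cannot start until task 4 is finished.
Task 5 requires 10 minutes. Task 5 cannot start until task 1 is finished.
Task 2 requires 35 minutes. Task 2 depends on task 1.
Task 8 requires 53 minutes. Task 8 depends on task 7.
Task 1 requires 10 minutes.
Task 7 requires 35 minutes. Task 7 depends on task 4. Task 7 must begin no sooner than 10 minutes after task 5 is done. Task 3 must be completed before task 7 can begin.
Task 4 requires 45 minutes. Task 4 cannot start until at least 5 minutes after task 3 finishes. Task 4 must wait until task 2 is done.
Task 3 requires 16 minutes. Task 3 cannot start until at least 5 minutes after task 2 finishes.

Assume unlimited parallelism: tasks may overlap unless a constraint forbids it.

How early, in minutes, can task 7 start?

Task 1 has no prerequisites, so it starts at minute 0 and finishes at minute 10.
After task 1 (finishes minute 10), task 5 can start at minute 10 and finishes at minute 20.
Task 2 cannot begin until task 1 (finishes minute 10). It runs from minute 10 to 10 + 35 = minute 45.
After task 2 (finishes minute 45, plus 5-minute gap → minute 50), task 3 can start at minute 50 and finishes at minute 66.
For task 4: task 3 (finishes minute 66, plus 5-minute gap → minute 71); task 2 (finishes minute 45). Taking the maximum gives a start of minute 71, and it finishes at 71 + 45 = minute 116.
Task 7 waits on task 4 (finishes minute 116); task 5 (finishes minute 20, plus 10-minute gap → minute 30); task 3 (finishes minute 66). The latest of these is minute 116, which is the earliest task 7 can start.

116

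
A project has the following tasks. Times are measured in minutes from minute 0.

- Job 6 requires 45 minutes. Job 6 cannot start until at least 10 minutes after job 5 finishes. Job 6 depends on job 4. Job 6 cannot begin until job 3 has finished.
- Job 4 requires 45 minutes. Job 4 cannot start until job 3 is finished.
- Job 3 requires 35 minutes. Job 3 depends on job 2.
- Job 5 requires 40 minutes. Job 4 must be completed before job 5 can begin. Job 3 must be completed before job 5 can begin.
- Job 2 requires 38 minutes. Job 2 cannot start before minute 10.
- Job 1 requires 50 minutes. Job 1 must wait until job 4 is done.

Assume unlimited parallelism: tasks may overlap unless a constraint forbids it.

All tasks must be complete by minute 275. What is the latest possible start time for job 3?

100

Nothing follows job 1; the deadline of minute 275 is its only limit. It must start by 275 − 50 = minute 225.
Nothing follows job 6; the deadline of minute 275 is its only limit. It must start by 275 − 45 = minute 230.
Job 5 feeds into job 6 (must start by minute 230, minus 10-minute gap → minute 220); so job 5 must finish by minute 220 and therefore start by minute 180.
Job 4 must finish in time for job 1 (must start by minute 225); job 5 (must start by minute 180); job 6 (must start by minute 230). The tightest is minute 180, so job 4 must start by 180 − 45 = minute 135.
For job 3: job 4 (must start by minute 135); job 5 (must start by minute 180); job 6 (must start by minute 230). The most restrictive is minute 135; with a 35-minute duration, job 3 must start by minute 100.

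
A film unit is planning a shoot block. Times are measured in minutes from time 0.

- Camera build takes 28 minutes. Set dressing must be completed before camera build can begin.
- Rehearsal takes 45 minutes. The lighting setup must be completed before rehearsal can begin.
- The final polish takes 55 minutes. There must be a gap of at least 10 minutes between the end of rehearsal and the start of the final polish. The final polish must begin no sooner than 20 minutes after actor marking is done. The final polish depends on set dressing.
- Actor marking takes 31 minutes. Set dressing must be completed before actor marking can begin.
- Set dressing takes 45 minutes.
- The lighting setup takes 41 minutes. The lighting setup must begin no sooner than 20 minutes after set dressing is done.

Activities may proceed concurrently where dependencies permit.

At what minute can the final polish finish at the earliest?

Nothing blocks set dressing, so it runs from minute 0 to minute 45.
After set dressing (finishes minute 45), actor marking can start at minute 45 and finishes at minute 76.
After set dressing (finishes minute 45, plus 20-minute gap → minute 65), the lighting setup can start at minute 65 and finishes at minute 106.
After the lighting setup (finishes minute 106), rehearsal can start at minute 106 and finishes at minute 151.
The final polish needs all of rehearsal (finishes minute 151, plus 10-minute gap → minute 161); actor marking (finishes minute 76, plus 20-minute gap → minute 96); set dressing (finishes minute 45). That puts its earliest start at minute 161; it finishes at 161 + 55 = minute 216.

216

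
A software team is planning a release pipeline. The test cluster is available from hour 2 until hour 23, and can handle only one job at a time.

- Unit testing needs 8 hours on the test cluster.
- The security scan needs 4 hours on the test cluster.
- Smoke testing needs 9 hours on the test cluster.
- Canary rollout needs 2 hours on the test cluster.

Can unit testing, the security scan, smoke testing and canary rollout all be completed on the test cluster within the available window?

The test cluster window is 23 − 2 = 21 hours.
Running back to back, the jobs need 8 + 4 + 9 + 2 = 23 hours on the test cluster.
Since 23 > 21, they cannot all fit.

No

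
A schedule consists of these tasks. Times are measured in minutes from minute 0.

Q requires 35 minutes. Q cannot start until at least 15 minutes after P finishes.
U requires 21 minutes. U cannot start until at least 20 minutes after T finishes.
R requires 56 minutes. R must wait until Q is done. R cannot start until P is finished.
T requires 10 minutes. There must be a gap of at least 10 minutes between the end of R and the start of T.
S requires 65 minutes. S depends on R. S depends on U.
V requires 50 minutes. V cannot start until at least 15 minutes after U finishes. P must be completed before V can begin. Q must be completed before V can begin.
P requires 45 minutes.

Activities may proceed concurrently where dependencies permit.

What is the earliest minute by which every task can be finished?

277

P has no prerequisites, so it starts at minute 0 and finishes at minute 45.
Q cannot begin until P (finishes minute 45, plus 15-minute gap → minute 60). It runs from minute 60 to 60 + 35 = minute 95.
R has to wait for Q (finishes minute 95); P (finishes minute 45). The latest of these is minute 95, so R runs minute 95 to 95 + 56 = minute 151.
After R (finishes minute 151, plus 10-minute gap → minute 161), T can start at minute 161 and finishes at minute 171.
After T (finishes minute 171, plus 20-minute gap → minute 191), U can start at minute 191 and finishes at minute 212.
V needs all of U (finishes minute 212, plus 15-minute gap → minute 227); P (finishes minute 45); Q (finishes minute 95). That puts its earliest start at minute 227; it finishes at 227 + 50 = minute 277.
For S: R (finishes minute 151); U (finishes minute 212). Taking the maximum gives a start of minute 212, and it finishes at 212 + 65 = minute 277.
All tasks are finished once the last one completes. Finish times: P at 45, Q at 95, R at 151, S at 277, T at 171, U at 212, V at 277. The latest is minute 277.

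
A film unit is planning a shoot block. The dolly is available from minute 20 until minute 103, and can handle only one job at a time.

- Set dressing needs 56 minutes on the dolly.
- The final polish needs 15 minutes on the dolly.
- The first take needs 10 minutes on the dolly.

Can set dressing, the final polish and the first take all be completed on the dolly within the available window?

The dolly window is 103 − 20 = 83 minutes.
Running back to back, the jobs need 56 + 15 + 10 = 81 minutes on the dolly.
Since 81 ≤ 83, they fit within the window.

Yes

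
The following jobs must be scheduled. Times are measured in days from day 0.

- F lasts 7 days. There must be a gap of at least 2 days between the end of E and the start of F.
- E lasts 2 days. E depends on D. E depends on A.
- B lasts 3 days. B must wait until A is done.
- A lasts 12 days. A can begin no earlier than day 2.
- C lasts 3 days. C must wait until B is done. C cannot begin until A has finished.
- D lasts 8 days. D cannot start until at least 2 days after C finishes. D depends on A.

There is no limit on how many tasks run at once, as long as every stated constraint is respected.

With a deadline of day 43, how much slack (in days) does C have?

A waits on its own release at day 2, so it starts at day 2 and finishes at 2 + 12 = day 14.
After A (finishes day 14), B can start at day 14 and finishes at day 17.
C has to wait for B (finishes day 17); A (finishes day 14). The latest of these is day 17, so C runs day 17 to 17 + 3 = day 20.

Working backward from the deadline:
F must finish by day 43; it takes 7 days, so it must start by 43 − 7 = day 36.
Since F (must start by day 36, minus 2-day gap → day 34) depends on it, E must finish by day 34. Backing off its 2-day duration gives a latest start of day 32.
D must finish before E (must start by day 32). With an 8-day duration, D must start by 32 − 8 = day 24.
C has to be done before D (must start by day 24, minus 2-day gap → day 22). That means finishing by day 22, i.e. starting by 22 − 3 = day 19.
So C can start as early as day 17 and as late as day 19, giving 19 − 17 = 2 days of slack.

2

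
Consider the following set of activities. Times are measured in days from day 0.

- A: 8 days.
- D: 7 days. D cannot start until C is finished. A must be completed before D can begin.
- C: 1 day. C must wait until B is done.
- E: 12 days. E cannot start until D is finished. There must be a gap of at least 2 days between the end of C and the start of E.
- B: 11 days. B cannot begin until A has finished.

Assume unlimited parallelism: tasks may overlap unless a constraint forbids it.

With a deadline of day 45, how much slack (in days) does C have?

A can start immediately at day 0; it finishes at day 8.
After A (finishes day 8), B can start at day 8 and finishes at day 19.
After B (finishes day 19), C can start at day 19 and finishes at day 20.

Working backward from the deadline:
To finish by day 45, E (duration 12) must start no later than day 33.
D feeds into E (must start by day 33); so D must finish by day 33 and therefore start by day 26.
C feeds D (must start by day 26); E (must start by day 33, minus 2-day gap → day 31). Taking the minimum, C must finish by day 26 and start by 26 − 1 = day 25.
So C can start as early as day 19 and as late as day 25, giving 25 − 19 = 6 days of slack.

6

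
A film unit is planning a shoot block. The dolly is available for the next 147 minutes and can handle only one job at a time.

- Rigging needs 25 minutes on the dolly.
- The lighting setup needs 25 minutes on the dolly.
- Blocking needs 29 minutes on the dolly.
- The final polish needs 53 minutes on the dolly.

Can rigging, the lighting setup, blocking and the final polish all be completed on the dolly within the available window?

Yes

Running back to back, the jobs need 25 + 25 + 29 + 53 = 132 minutes on the dolly.
Since 132 ≤ 147, they fit within the window.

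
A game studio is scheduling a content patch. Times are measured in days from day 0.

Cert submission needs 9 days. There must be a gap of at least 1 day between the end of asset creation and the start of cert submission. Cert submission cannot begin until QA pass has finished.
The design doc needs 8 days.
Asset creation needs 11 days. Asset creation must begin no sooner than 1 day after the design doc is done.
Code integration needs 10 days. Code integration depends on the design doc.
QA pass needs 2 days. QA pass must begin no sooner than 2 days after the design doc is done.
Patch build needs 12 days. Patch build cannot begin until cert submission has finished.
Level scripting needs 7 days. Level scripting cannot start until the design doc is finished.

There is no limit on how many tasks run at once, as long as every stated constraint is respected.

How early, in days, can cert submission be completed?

The design doc can start immediately at day 0; it finishes at day 8.
After the design doc (finishes day 8, plus 2-day gap → day 10), QA pass can start at day 10 and finishes at day 12.
Asset creation waits on the design doc (finishes day 8, plus 1-day gap → day 9), so it starts at day 9 and finishes at 9 + 11 = day 20.
Cert submission cannot start until asset creation (finishes day 20, plus 1-day gap → day 21); QA pass (finishes day 12). The controlling bound is day 21, so cert submission finishes at 21 + 9 = day 30.

30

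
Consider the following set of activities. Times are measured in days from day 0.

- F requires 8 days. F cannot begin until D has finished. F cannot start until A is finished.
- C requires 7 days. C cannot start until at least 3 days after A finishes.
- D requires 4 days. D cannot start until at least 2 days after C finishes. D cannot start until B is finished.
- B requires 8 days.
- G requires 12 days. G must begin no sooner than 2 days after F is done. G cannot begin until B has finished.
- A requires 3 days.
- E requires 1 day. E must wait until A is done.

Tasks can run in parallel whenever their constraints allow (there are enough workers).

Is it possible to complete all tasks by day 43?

B can start immediately at day 0; it finishes at day 8.
A has no prerequisites, so it starts at day 0 and finishes at day 3.
After A (finishes day 3), E can start at day 3 and finishes at day 4.
C waits on A (finishes day 3, plus 3-day gap → day 6), so it starts at day 6 and finishes at 6 + 7 = day 13.
D cannot start until C (finishes day 13, plus 2-day gap → day 15); B (finishes day 8). The controlling bound is day 15, so D finishes at 15 + 4 = day 19.
F needs all of D (finishes day 19); A (finishes day 3). That puts its earliest start at day 19; it finishes at 19 + 8 = day 27.
G has to wait for F (finishes day 27, plus 2-day gap → day 29); B (finishes day 8). The latest of these is day 29, so G runs day 29 to 29 + 12 = day 41.
Every task is finished by day 41, which is no later than the deadline of 43, so the schedule is feasible.

Yes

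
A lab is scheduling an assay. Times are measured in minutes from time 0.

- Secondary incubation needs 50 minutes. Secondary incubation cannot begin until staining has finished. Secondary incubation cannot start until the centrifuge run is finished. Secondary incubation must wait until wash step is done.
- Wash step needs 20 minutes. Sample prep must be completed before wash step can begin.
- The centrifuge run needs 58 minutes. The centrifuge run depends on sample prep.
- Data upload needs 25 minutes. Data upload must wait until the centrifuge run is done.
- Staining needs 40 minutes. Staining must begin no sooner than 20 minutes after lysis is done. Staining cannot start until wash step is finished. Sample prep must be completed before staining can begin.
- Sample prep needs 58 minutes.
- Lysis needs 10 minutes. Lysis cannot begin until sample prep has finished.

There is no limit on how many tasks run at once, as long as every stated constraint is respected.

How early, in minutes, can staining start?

88

Nothing blocks sample prep, so it runs from minute 0 to minute 58.
Wash step waits on sample prep (finishes minute 58), so it starts at minute 58 and finishes at 58 + 20 = minute 78.
Lysis waits on sample prep (finishes minute 58), so it starts at minute 58 and finishes at 58 + 10 = minute 68.
Staining waits on lysis (finishes minute 68, plus 20-minute gap → minute 88); wash step (finishes minute 78); sample prep (finishes minute 58). The latest of these is minute 88, which is the earliest staining can start.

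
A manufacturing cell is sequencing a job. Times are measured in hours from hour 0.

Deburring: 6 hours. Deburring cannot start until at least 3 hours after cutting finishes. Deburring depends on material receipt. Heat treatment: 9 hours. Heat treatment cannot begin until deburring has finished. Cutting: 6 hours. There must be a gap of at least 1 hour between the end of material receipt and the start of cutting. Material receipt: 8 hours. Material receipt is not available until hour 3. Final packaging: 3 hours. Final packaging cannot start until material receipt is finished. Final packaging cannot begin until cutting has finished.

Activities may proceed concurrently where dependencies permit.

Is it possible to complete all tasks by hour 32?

Material receipt cannot begin until its own release at hour 3. It runs from hour 3 to 3 + 8 = hour 11.
After material receipt (finishes hour 11, plus 1-hour gap → hour 12), cutting can start at hour 12 and finishes at hour 18.
Final packaging has to wait for material receipt (finishes hour 11); cutting (finishes hour 18). The latest of these is hour 18, so final packaging runs hour 18 to 18 + 3 = hour 21.
Deburring cannot start until cutting (finishes hour 18, plus 3-hour gap → hour 21); material receipt (finishes hour 11). The controlling bound is hour 21, so deburring finishes at 21 + 6 = hour 27.
Heat treatment cannot begin until deburring (finishes hour 27). It runs from hour 27 to 27 + 9 = hour 36.
The earliest everything can be done is hour 36, which is after the deadline of 32, so it is not possible.

No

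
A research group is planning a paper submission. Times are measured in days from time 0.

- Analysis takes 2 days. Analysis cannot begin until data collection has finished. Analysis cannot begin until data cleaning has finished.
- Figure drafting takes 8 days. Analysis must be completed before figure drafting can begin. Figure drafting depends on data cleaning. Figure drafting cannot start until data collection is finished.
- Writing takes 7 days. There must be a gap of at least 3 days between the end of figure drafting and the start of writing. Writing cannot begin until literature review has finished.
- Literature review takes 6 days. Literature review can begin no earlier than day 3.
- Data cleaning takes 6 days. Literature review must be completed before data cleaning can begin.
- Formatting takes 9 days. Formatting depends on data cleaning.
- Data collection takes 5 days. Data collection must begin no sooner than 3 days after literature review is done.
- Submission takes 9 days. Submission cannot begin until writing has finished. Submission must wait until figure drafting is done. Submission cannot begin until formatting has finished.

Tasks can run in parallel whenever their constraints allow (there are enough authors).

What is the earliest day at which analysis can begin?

17

After its own release at day 3, literature review can start at day 3 and finishes at day 9.
Data cleaning waits on literature review (finishes day 9), so it starts at day 9 and finishes at 9 + 6 = day 15.
Data collection waits on literature review (finishes day 9, plus 3-day gap → day 12), so it starts at day 12 and finishes at 12 + 5 = day 17.
Analysis waits on data collection (finishes day 17); data cleaning (finishes day 15). The latest of these is day 17, which is the earliest analysis can start.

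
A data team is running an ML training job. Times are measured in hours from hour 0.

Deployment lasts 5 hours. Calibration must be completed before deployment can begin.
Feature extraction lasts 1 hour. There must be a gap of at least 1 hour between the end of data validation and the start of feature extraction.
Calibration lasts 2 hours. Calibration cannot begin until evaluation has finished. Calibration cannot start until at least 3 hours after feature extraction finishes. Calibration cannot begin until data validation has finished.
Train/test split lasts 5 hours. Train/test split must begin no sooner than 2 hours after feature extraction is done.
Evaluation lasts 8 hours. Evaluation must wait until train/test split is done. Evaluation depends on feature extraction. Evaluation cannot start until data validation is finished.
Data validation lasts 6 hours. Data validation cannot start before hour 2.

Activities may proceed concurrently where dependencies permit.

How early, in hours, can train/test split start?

After its own release at hour 2, data validation can start at hour 2 and finishes at hour 8.
After data validation (finishes hour 8, plus 1-hour gap → hour 9), feature extraction can start at hour 9 and finishes at hour 10.
Train/test split waits on feature extraction (finishes hour 10, plus 2-hour gap → hour 12), so the earliest it can start is hour 12.

12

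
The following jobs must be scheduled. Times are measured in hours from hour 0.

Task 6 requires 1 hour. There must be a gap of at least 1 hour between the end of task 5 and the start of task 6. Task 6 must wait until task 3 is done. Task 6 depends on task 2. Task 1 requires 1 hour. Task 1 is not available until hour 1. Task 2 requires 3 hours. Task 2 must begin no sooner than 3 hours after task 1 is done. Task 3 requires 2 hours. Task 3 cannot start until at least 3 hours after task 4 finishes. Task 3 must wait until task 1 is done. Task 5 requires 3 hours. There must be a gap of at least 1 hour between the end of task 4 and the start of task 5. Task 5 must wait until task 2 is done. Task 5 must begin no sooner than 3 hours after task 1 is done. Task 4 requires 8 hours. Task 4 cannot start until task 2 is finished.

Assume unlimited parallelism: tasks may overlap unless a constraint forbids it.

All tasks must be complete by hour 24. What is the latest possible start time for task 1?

3

To finish by hour 24, task 6 (duration 1) must start no later than hour 23.
Task 3 must finish before task 6 (must start by hour 23). With a 2-hour duration, task 3 must start by 23 − 2 = hour 21.
Task 5 must finish before task 6 (must start by hour 23, minus 1-hour gap → hour 22). With a 3-hour duration, task 5 must start by 22 − 3 = hour 19.
Task 4 has several dependents: task 3 (must start by hour 21, minus 3-hour gap → hour 18); task 5 (must start by hour 19, minus 1-hour gap → hour 18). The earliest of those limits is hour 18, so task 4 must start by 18 − 8 = hour 10.
For task 2: task 4 (must start by hour 10); task 5 (must start by hour 19); task 6 (must start by hour 23). The most restrictive is hour 10; with a 3-hour duration, task 2 must start by hour 7.
For task 1: task 2 (must start by hour 7, minus 3-hour gap → hour 4); task 3 (must start by hour 21); task 5 (must start by hour 19, minus 3-hour gap → hour 16). The most restrictive is hour 4; with a 1-hour duration, task 1 must start by hour 3.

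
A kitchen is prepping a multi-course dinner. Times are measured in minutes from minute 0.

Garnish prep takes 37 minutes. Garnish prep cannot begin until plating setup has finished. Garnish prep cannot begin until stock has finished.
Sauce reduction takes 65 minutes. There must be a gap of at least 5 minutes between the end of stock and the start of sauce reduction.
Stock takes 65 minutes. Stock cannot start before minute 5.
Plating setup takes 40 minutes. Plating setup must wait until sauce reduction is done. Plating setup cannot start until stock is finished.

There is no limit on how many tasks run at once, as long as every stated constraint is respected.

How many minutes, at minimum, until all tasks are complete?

Stock waits on its own release at minute 5, so it starts at minute 5 and finishes at 5 + 65 = minute 70.
Sauce reduction cannot begin until stock (finishes minute 70, plus 5-minute gap → minute 75). It runs from minute 75 to 75 + 65 = minute 140.
Plating setup needs all of sauce reduction (finishes minute 140); stock (finishes minute 70). That puts its earliest start at minute 140; it finishes at 140 + 40 = minute 180.
Garnish prep cannot start until plating setup (finishes minute 180); stock (finishes minute 70). The controlling bound is minute 180, so garnish prep finishes at 180 + 37 = minute 217.
All tasks are finished once the last one completes. Finish times: Stock at 70, Sauce reduction at 140, Plating setup at 180, Garnish prep at 217. The latest is minute 217.

217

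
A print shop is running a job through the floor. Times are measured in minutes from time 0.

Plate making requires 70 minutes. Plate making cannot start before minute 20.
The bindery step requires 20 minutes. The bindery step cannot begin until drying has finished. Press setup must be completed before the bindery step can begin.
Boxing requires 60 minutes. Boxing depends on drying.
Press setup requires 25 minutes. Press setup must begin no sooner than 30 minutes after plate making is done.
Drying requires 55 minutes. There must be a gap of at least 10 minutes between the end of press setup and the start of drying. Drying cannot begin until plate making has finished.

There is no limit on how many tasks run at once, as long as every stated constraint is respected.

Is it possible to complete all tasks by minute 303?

Plate making waits on its own release at minute 20, so it starts at minute 20 and finishes at 20 + 70 = minute 90.
Press setup waits on plate making (finishes minute 90, plus 30-minute gap → minute 120), so it starts at minute 120 and finishes at 120 + 25 = minute 145.
Drying has to wait for press setup (finishes minute 145, plus 10-minute gap → minute 155); plate making (finishes minute 90). The latest of these is minute 155, so drying runs minute 155 to 155 + 55 = minute 210.
Boxing cannot begin until drying (finishes minute 210). It runs from minute 210 to 210 + 60 = minute 270.
The bindery step needs all of drying (finishes minute 210); press setup (finishes minute 145). That puts its earliest start at minute 210; it finishes at 210 + 20 = minute 230.
Every task is finished by minute 270, which is no later than the deadline of 303, so the schedule is feasible.

Yes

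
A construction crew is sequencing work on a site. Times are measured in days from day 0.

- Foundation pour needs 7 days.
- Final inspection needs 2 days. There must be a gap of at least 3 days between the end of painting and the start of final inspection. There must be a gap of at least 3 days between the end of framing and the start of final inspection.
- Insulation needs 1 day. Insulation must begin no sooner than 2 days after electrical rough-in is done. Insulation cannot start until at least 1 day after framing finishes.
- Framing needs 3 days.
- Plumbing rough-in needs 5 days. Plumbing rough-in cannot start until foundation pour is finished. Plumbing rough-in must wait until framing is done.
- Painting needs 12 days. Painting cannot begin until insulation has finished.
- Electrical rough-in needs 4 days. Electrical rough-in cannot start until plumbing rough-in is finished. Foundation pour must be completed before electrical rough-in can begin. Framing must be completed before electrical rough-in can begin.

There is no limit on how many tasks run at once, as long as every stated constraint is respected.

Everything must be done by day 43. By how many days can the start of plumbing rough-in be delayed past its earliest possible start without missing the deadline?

7

Nothing blocks framing, so it runs from day 0 to day 3.
Foundation pour has no prerequisites, so it starts at day 0 and finishes at day 7.
Plumbing rough-in needs all of foundation pour (finishes day 7); framing (finishes day 3). That puts its earliest start at day 7; it finishes at 7 + 5 = day 12.

Working backward from the deadline:
Final inspection must finish by day 43; it takes 2 days, so it must start by 43 − 2 = day 41.
Painting has to be done before final inspection (must start by day 41, minus 3-day gap → day 38). That means finishing by day 38, i.e. starting by 38 − 12 = day 26.
Since painting (must start by day 26) depends on it, insulation must finish by day 26. Backing off its 1-day duration gives a latest start of day 25.
Electrical rough-in feeds into insulation (must start by day 25, minus 2-day gap → day 23); so electrical rough-in must finish by day 23 and therefore start by day 19.
Plumbing rough-in feeds into electrical rough-in (must start by day 19); so plumbing rough-in must finish by day 19 and therefore start by day 14.
So plumbing rough-in can start as early as day 7 and as late as day 14, giving 14 − 7 = 7 days of slack.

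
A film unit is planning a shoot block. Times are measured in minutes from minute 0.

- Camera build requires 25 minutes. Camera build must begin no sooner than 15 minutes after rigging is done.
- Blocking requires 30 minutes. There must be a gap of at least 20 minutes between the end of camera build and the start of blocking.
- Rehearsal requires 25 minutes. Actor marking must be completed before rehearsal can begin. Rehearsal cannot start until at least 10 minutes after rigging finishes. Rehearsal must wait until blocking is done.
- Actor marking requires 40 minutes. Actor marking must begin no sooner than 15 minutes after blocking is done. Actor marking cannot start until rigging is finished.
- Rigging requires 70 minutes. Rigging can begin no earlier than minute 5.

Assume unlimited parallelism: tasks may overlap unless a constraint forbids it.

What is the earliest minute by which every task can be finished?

After its own release at minute 5, rigging can start at minute 5 and finishes at minute 75.
After rigging (finishes minute 75, plus 15-minute gap → minute 90), camera build can start at minute 90 and finishes at minute 115.
Blocking cannot begin until camera build (finishes minute 115, plus 20-minute gap → minute 135). It runs from minute 135 to 135 + 30 = minute 165.
Actor marking has to wait for blocking (finishes minute 165, plus 15-minute gap → minute 180); rigging (finishes minute 75). The latest of these is minute 180, so actor marking runs minute 180 to 180 + 40 = minute 220.
Rehearsal needs all of actor marking (finishes minute 220); rigging (finishes minute 75, plus 10-minute gap → minute 85); blocking (finishes minute 165). That puts its earliest start at minute 220; it finishes at 220 + 25 = minute 245.
All tasks are finished once the last one completes. Finish times: Rigging at 75, Camera build at 115, Blocking at 165, Actor marking at 220, Rehearsal at 245. The latest is minute 245.

245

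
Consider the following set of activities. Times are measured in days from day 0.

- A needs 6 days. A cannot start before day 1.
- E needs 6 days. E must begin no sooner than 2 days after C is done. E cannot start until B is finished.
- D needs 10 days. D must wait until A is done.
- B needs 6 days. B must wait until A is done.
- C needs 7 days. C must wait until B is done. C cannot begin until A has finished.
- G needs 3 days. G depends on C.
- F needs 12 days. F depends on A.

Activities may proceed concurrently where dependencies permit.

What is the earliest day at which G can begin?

After its own release at day 1, A can start at day 1 and finishes at day 7.
B cannot begin until A (finishes day 7). It runs from day 7 to 7 + 6 = day 13.
C needs all of B (finishes day 13); A (finishes day 7). That puts its earliest start at day 13; it finishes at 13 + 7 = day 20.
G waits on C (finishes day 20), so the earliest it can start is day 20.

20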